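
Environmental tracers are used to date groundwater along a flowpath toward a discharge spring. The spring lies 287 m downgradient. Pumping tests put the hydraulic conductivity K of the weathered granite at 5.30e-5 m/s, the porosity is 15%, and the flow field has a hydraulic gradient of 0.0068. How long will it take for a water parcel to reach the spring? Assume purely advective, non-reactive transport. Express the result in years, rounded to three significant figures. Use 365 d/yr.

K = 5.30e-5 m/s × 86400 s/d = 4.579 m/d
Darcy flux q = K·i = 4.579 × 0.0068 = 0.03114 m/d
Average linear velocity = 0.03114 / 0.15 = 0.2076 m/d
t = L / v = 287 / 0.2076 = 1383 d
   = 1383 / 365 = 3.79 yr

3.79 years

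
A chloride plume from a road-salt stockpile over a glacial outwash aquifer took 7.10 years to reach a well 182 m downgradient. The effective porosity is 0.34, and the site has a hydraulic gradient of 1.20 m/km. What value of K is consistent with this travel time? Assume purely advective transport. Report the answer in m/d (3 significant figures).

19.9 m/d

t = 7.10 years = 2592 d
v = L / t = 182 / 2592 = 0.07023 m/d
K = v · n / i = 0.07023 × 0.34 / 0.0012 = 19.9 m/d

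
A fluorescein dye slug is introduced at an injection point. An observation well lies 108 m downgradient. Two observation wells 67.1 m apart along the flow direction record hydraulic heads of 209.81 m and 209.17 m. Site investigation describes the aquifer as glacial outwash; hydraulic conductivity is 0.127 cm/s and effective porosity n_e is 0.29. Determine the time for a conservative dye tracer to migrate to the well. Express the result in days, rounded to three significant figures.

29.9 days

Hydraulic gradient i = (209.81 − 209.17) / 67.1 = 0.64 / 67.1 = 0.009538
K = 0.127 cm/s × 864 = 109.7 m/d
Darcy flux q = K·i = 109.7 × 0.009538 = 1.047 m/d
Average linear velocity = 1.047 / 0.29 = 3.609 m/d
t = L / v = 108 / 3.609 = 29.93 d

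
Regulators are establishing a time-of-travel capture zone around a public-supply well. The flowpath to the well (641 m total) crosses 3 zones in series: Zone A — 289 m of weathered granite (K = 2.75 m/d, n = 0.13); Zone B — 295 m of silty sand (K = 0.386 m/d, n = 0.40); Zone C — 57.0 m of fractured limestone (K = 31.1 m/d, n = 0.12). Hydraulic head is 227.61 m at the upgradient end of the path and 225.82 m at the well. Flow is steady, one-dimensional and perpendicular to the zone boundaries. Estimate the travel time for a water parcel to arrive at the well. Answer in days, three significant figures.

Total head drop ΔH = 227.61 − 225.82 = 1.79 m
Steady 1-D flow in series ⇒ the Darcy flux q is identical in every zone and the zone head losses add (resistances L/K in series).
Σ(L/K) = 289/2.75 + 295/0.386 + 57.0/31.1 = 105.1 + 764.2 + 1.833 = 871.2 d
q = ΔH / Σ(L/K) = 1.79 / 871.2 = 0.002055 m/d (same in every zone)
Zone A: v = q/n = 0.002055/0.13 = 0.01581 m/d → t_A = 289/0.01581 = 18280 d
Zone B: v = q/n = 0.002055/0.40 = 0.005137 m/d → t_B = 295/0.005137 = 57430 d
Zone C: v = q/n = 0.002055/0.12 = 0.01712 m/d → t_C = 57.0/0.01712 = 3329 d
Total t = 18280 + 57430 + 3329 = 79040 d

79000 days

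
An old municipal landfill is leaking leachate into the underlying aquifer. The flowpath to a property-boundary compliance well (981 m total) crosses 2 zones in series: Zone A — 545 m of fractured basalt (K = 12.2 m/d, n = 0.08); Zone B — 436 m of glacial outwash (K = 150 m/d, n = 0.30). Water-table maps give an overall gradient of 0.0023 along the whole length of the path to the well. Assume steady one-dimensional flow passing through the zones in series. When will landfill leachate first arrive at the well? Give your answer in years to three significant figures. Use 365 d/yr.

Steady 1-D flow in series ⇒ the Darcy flux q is identical in every zone and the zone head losses add (resistances L/K in series).
Σ(L/K) = 545/12.2 + 436/150 = 44.67 + 2.907 = 47.58 d
K_eq = L_total / Σ(L/K) = 981 / 47.58 = 20.62 m/d
q = K_eq · i = 20.62 × 0.0023 = 0.04742 m/d (same in every zone)
Zone A: v = q/n = 0.04742/0.08 = 0.5928 m/d → t_A = 545/0.5928 = 919.4 d
Zone B: v = q/n = 0.04742/0.30 = 0.1581 m/d → t_B = 436/0.1581 = 2758 d
Total t = 919.4 + 2758 = 3678 d
   = 3678 / 365 = 10.1 yr

10.1 years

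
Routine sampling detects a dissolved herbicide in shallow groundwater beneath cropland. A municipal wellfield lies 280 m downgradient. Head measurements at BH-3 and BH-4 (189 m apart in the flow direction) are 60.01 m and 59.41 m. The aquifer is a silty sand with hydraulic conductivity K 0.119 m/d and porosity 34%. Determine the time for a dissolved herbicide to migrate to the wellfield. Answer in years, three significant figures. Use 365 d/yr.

690 years

Hydraulic gradient i = (60.01 − 59.41) / 189 = 0.60 / 189 = 0.003175
Darcy flux q = K·i = 0.119 × 0.003175 = 3.778e-4 m/d
Seepage velocity v = q / n = 3.778e-4 / 0.34 = 0.001111 m/d
t = L / v = 280 / 0.001111 = 252000 d
   = 252000 / 365 = 690 yr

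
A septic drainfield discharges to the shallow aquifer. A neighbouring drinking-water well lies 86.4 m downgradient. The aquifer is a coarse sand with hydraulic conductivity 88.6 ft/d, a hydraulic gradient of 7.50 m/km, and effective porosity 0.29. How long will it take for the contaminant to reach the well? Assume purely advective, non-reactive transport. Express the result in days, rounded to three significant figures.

K = 88.6 ft/d × 0.3048 = 27.01 m/d
Specific discharge q = 27.01 × 0.0075 = 0.2025 m/d
v = Ki/n = 27.01·0.0075/0.29 = 0.6984 m/d
t = L / v = 86.4 / 0.6984 = 123.7 d

124 days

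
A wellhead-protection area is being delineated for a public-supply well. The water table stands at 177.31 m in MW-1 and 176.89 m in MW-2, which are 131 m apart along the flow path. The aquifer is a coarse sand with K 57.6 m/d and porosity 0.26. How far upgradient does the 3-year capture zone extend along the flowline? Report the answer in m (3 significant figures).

Hydraulic gradient i = (177.31 − 176.89) / 131 = 0.42 / 131 = 0.003206
Darcy flux q = K·i = 57.6 × 0.003206 = 0.1847 m/d
Seepage velocity v = q / n = 0.1847 / 0.26 = 0.7103 m/d
T = 3 yr × 365 = 1095 d
L = v × T = 0.7103 × 1095 = 777.8 m

778 m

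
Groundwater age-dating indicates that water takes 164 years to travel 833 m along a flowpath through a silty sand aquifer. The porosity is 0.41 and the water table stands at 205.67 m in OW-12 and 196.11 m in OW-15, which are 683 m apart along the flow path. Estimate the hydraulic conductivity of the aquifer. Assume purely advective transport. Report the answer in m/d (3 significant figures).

Hydraulic gradient i = (205.67 − 196.11) / 683 = 9.56 / 683 = 0.01400
t = 164 years = 59860 d
v = L / t = 833 / 59860 = 0.01392 m/d
K = v · n / i = 0.01392 × 0.41 / 0.01400 = 0.408 m/d

0.408 m/d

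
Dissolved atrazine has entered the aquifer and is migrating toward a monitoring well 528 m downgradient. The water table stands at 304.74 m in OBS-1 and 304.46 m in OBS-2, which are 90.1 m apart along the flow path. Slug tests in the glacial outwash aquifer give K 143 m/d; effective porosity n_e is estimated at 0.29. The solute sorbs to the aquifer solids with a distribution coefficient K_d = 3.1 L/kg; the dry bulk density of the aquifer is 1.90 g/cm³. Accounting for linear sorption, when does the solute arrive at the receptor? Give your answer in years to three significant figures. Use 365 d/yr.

20.1 years

Hydraulic gradient i = (304.74 − 304.46) / 90.1 = 0.28 / 90.1 = 0.003108
q = Ki = 143 × 0.003108 = 0.4444 m/d
v_s = q/n_e = 0.4444/0.29 = 1.532 m/d
Retardation R = 1 + ρ_b·K_d/n = 1 + 1.90×3.1/0.29 = 21.31
Contaminant velocity v_c = v/R = 1.532/21.31 = 0.07191 m/d
t = L/v_c = 528/0.07191 = 7343 d
   = 7343/365 = 20.1 yr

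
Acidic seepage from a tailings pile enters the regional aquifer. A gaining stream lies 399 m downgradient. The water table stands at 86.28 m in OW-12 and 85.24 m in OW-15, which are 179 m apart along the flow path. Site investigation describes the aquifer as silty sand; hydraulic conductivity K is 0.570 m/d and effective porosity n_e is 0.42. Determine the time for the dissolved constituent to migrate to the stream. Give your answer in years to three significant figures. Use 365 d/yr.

139 years

Hydraulic gradient i = (86.28 − 85.24) / 179 = 1.04 / 179 = 0.005810
q = Ki = 0.570 × 0.005810 = 0.003312 m/d
v = Ki/n = 0.570·0.005810/0.42 = 0.007885 m/d
t = L / v = 399 / 0.007885 = 50600 d
   = 50600 / 365 = 139 yr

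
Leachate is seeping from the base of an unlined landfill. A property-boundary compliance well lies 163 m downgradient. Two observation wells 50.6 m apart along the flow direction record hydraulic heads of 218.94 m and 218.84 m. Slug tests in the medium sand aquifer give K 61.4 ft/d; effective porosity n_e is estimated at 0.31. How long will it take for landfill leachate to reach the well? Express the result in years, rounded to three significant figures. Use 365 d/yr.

3.74 years

Hydraulic gradient i = (218.94 − 218.84) / 50.6 = 0.10 / 50.6 = 0.001976
K = 61.4 ft/d × 0.3048 = 18.71 m/d
q = Ki = 18.71 × 0.001976 = 0.03699 m/d
Seepage velocity v = q / n = 0.03699 / 0.31 = 0.1193 m/d
t = L / v = 163 / 0.1193 = 1366 d
   = 1366 / 365 = 3.74 yr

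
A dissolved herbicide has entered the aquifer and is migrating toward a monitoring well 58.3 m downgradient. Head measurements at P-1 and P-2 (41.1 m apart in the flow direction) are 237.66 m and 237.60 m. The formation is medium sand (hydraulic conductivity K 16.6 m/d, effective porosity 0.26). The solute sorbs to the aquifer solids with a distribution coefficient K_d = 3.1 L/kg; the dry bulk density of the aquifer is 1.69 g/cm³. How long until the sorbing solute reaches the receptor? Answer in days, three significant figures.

13200 days

Hydraulic gradient i = (237.66 − 237.60) / 41.1 = 0.06 / 41.1 = 0.001460
Specific discharge q = 16.6 × 0.001460 = 0.02423 m/d
v_s = q/n_e = 0.02423/0.26 = 0.09321 m/d
Retardation R = 1 + ρ_b·K_d/n = 1 + 1.69×3.1/0.26 = 21.15
Contaminant velocity v_c = v/R = 0.09321/21.15 = 0.004407 m/d
t = L/v_c = 58.3/0.004407 = 13230 d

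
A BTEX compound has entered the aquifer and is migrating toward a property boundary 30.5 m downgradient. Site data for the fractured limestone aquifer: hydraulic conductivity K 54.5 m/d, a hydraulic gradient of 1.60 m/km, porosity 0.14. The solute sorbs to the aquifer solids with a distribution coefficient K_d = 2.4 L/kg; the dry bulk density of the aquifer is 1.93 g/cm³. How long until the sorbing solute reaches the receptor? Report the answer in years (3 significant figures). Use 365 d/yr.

q = Ki = 54.5 × 0.0016 = 0.08720 m/d
Seepage velocity v = q / n = 0.08720 / 0.14 = 0.6229 m/d
Retardation R = 1 + ρ_b·K_d/n = 1 + 1.93×2.4/0.14 = 34.09
Contaminant velocity v_c = v/R = 0.6229/34.09 = 0.01827 m/d
t = L/v_c = 30.5/0.01827 = 1669 d
   = 1669/365 = 4.57 yr

4.57 years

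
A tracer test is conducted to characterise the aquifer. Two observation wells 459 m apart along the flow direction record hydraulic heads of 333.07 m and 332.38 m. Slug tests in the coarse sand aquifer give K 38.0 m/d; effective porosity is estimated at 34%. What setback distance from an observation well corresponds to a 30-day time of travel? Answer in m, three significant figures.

Hydraulic gradient i = (333.07 − 332.38) / 459 = 0.69 / 459 = 0.001503
q = Ki = 38.0 × 0.001503 = 0.05712 m/d
Average linear velocity = 0.05712 / 0.34 = 0.1680 m/d
L = v × T = 0.1680 × 30 = 5.040 m

5.04 m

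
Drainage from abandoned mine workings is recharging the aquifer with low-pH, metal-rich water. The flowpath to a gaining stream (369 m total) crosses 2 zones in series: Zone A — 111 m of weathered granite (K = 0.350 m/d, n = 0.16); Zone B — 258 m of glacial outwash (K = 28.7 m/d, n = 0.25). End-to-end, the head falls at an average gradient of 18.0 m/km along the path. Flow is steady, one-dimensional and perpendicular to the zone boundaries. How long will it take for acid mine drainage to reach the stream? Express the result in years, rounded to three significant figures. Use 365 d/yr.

For zones in series the flux q is common to all zones; the equivalent conductivity is the harmonic (thickness-weighted) mean, K_eq = L_total / Σ(L_j/K_j).
Σ(L/K) = 111/0.350 + 258/28.7 = 317.1 + 8.990 = 326.1 d
K_eq = L_total / Σ(L/K) = 369 / 326.1 = 1.131 m/d
q = K_eq · i = 1.131 × 0.018 = 0.02037 m/d (same in every zone)
Zone A: v = q/n = 0.02037/0.16 = 0.1273 m/d → t_A = 111/0.1273 = 872.0 d
Zone B: v = q/n = 0.02037/0.25 = 0.08146 m/d → t_B = 258/0.08146 = 3167 d
Total t = 872.0 + 3167 = 4039 d
   = 4039 / 365 = 11.1 yr

11.1 years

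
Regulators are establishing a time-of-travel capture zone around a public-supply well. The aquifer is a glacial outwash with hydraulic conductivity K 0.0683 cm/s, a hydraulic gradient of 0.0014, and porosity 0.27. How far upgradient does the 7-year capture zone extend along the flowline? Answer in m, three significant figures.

K = 0.0683 cm/s × 864 = 59.01 m/d
Specific discharge q = 59.01 × 0.0014 = 0.08262 m/d
v = Ki/n = 59.01·0.0014/0.27 = 0.3060 m/d
T = 7 yr × 365 = 2555 d
L = v × T = 0.3060 × 2555 = 781.8 m

782 m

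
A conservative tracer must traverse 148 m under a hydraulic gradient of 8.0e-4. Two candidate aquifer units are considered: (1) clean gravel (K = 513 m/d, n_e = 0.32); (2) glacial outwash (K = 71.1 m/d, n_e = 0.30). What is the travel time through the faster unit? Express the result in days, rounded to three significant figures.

Unit 1 (clean gravel): v = 513×8.0e-4/0.32 = 1.283 m/d, t = 148/1.283 = 115.4 d
Unit 2 (glacial outwash): v = 71.1×8.0e-4/0.30 = 0.1896 m/d, t = 148/0.1896 = 780.6 d
Faster unit: t = 115 d

115 days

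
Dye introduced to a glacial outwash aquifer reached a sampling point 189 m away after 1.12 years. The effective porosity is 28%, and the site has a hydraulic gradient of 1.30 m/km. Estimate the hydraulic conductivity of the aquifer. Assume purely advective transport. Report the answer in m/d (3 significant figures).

t = 1.12 years = 408.8 d
v = L / t = 189 / 408.8 = 0.4623 m/d
K = v · n / i = 0.4623 × 0.28 / 0.0013 = 99.6 m/d

99.6 m/d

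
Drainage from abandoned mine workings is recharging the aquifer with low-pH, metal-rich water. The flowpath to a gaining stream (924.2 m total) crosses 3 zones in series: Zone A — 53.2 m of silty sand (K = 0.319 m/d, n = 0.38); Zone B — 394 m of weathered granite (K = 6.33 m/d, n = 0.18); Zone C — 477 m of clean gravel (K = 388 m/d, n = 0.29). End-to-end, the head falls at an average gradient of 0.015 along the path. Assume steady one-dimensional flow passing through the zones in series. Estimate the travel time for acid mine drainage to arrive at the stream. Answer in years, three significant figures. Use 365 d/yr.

10.4 years

Continuity: the same q passes through each zone, so ΔH = q·Σ(L_j/K_j) — the zones act as resistances in series.
Σ(L/K) = 53.2/0.319 + 394/6.33 + 477/388 = 166.8 + 62.24 + 1.229 = 230.2 d
K_eq = L_total / Σ(L/K) = 924.2 / 230.2 = 4.014 m/d
q = K_eq · i = 4.014 × 0.015 = 0.06021 m/d (same in every zone)
Zone A: v = q/n = 0.06021/0.38 = 0.1584 m/d → t_A = 53.2/0.1584 = 335.8 d
Zone B: v = q/n = 0.06021/0.18 = 0.3345 m/d → t_B = 394/0.3345 = 1178 d
Zone C: v = q/n = 0.06021/0.29 = 0.2076 m/d → t_C = 477/0.2076 = 2297 d
Total t = 335.8 + 1178 + 2297 = 3811 d
   = 3811 / 365 = 10.4 yr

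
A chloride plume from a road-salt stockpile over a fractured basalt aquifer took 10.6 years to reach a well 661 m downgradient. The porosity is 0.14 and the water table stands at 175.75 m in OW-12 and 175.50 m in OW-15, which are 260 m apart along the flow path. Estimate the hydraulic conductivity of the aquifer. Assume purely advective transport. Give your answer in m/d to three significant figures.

Hydraulic gradient i = (175.75 − 175.50) / 260 = 0.25 / 260 = 9.615e-4
t = 10.6 years = 3869 d
v = L / t = 661 / 3869 = 0.1708 m/d
K = v · n / i = 0.1708 × 0.14 / 9.615e-4 = 24.9 m/d

24.9 m/d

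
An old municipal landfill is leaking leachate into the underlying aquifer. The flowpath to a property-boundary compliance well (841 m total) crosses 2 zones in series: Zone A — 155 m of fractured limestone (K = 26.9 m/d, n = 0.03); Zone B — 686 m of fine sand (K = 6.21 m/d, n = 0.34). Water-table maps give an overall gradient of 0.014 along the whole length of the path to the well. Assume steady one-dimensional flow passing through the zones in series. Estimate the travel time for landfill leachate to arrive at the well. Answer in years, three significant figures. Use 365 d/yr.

For zones in series the flux q is common to all zones; the equivalent conductivity is the harmonic (thickness-weighted) mean, K_eq = L_total / Σ(L_j/K_j).
Σ(L/K) = 155/26.9 + 686/6.21 = 5.762 + 110.5 = 116.2 d
K_eq = L_total / Σ(L/K) = 841 / 116.2 = 7.236 m/d
q = K_eq · i = 7.236 × 0.014 = 0.1013 m/d (same in every zone)
Zone A: v = q/n = 0.1013/0.03 = 3.377 m/d → t_A = 155/3.377 = 45.90 d
Zone B: v = q/n = 0.1013/0.34 = 0.2979 m/d → t_B = 686/0.2979 = 2302 d
Total t = 45.90 + 2302 = 2348 d
   = 2348 / 365 = 6.43 yr

6.43 years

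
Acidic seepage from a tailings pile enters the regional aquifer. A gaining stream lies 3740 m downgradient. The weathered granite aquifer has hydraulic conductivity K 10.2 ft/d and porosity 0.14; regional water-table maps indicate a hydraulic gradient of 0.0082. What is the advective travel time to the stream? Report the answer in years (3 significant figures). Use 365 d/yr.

56.3 years

K = 10.2 ft/d × 0.3048 = 3.109 m/d
Specific discharge q = 3.109 × 0.0082 = 0.02549 m/d
Average linear velocity = 0.02549 / 0.14 = 0.1821 m/d
t = L / v = 3740 / 0.1821 = 20540 d
   = 20540 / 365 = 56.3 yr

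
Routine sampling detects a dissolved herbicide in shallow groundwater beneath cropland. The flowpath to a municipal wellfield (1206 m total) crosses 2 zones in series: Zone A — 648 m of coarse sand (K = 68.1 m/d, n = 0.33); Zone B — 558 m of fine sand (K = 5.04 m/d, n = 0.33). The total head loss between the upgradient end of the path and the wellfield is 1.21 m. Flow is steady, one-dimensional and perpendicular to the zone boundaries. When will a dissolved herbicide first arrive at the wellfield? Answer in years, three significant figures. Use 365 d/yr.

Continuity: the same q passes through each zone, so ΔH = q·Σ(L_j/K_j) — the zones act as resistances in series.
Σ(L/K) = 648/68.1 + 558/5.04 = 9.515 + 110.7 = 120.2 d
q = ΔH / Σ(L/K) = 1.21 / 120.2 = 0.01006 m/d (same in every zone)
Zone A: v = q/n = 0.01006/0.33 = 0.03050 m/d → t_A = 648/0.03050 = 21250 d
Zone B: v = q/n = 0.01006/0.33 = 0.03050 m/d → t_B = 558/0.03050 = 18300 d
Total t = 21250 + 18300 = 39540 d
   = 39540 / 365 = 108 yr

108 years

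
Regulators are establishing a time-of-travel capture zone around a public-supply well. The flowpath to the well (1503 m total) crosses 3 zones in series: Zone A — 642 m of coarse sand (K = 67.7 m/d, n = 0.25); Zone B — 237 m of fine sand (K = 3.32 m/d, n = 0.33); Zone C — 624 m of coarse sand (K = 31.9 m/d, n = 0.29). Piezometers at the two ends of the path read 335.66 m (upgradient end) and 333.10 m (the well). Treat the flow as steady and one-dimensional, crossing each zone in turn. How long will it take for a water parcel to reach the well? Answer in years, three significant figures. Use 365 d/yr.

Total head drop ΔH = 335.66 − 333.10 = 2.56 m
Continuity: the same q passes through each zone, so ΔH = q·Σ(L_j/K_j) — the zones act as resistances in series.
Σ(L/K) = 642/67.7 + 237/3.32 + 624/31.9 = 9.483 + 71.39 + 19.56 = 100.4 d
q = ΔH / Σ(L/K) = 2.56 / 100.4 = 0.02549 m/d (same in every zone)
Zone A: v = q/n = 0.02549/0.25 = 0.1020 m/d → t_A = 642/0.1020 = 6296 d
Zone B: v = q/n = 0.02549/0.33 = 0.07724 m/d → t_B = 237/0.07724 = 3068 d
Zone C: v = q/n = 0.02549/0.29 = 0.08790 m/d → t_C = 624/0.08790 = 7099 d
Total t = 6296 + 3068 + 7099 = 16460 d
   = 16460 / 365 = 45.1 yr

45.1 years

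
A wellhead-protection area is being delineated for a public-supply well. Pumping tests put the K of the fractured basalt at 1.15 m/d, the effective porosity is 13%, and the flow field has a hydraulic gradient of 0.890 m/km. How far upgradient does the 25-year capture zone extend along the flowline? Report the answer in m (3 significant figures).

Darcy flux q = K·i = 1.15 × 8.9e-4 = 0.001023 m/d
Average linear velocity = 0.001023 / 0.13 = 0.007873 m/d
T = 25 yr × 365 = 9125 d
L = v × T = 0.007873 × 9125 = 71.84 m

71.8 m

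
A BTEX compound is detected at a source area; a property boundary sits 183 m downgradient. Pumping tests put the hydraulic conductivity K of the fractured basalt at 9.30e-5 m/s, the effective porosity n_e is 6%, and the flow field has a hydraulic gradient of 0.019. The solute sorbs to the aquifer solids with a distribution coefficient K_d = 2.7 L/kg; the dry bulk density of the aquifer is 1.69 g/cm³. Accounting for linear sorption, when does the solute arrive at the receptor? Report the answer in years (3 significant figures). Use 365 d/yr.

K = 9.30e-5 m/s × 86400 s/d = 8.035 m/d
Darcy flux q = K·i = 8.035 × 0.019 = 0.1527 m/d
v_s = q/n_e = 0.1527/0.06 = 2.544 m/d
Retardation R = 1 + ρ_b·K_d/n = 1 + 1.69×2.7/0.06 = 77.05
Contaminant velocity v_c = v/R = 2.544/77.05 = 0.03302 m/d
t = L/v_c = 183/0.03302 = 5541 d
   = 5541/365 = 15.2 yr

15.2 years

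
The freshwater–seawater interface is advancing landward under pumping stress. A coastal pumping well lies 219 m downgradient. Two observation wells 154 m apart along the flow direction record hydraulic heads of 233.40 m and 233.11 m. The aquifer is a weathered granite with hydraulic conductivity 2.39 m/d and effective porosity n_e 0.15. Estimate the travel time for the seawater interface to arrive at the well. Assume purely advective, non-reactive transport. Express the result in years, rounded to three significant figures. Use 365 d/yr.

20.0 years

Hydraulic gradient i = (233.40 − 233.11) / 154 = 0.29 / 154 = 0.001883
Specific discharge q = 2.39 × 0.001883 = 0.004501 m/d
Average linear velocity = 0.004501 / 0.15 = 0.03000 m/d
t = L / v = 219 / 0.03000 = 7299 d
   = 7299 / 365 = 20.0 yr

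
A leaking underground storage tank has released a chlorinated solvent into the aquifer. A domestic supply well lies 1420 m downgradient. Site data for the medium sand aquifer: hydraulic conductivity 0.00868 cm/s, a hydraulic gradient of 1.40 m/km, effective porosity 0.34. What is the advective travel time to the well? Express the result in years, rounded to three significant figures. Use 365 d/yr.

126 years

K = 0.00868 cm/s × 864 = 7.500 m/d
Specific discharge q = 7.500 × 0.0014 = 0.01050 m/d
v = Ki/n = 7.500·0.0014/0.34 = 0.03088 m/d
t = L / v = 1420 / 0.03088 = 45980 d
   = 45980 / 365 = 126 yr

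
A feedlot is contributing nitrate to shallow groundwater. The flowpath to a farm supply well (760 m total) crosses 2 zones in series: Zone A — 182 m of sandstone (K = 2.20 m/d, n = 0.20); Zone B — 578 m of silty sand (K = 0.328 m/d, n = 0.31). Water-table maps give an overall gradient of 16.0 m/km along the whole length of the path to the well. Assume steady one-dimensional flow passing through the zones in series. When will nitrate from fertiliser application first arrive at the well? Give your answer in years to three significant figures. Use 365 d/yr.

Continuity: the same q passes through each zone, so ΔH = q·Σ(L_j/K_j) — the zones act as resistances in series.
Σ(L/K) = 182/2.20 + 578/0.328 = 82.73 + 1762 = 1845 d
K_eq = L_total / Σ(L/K) = 760 / 1845 = 0.4119 m/d
q = K_eq · i = 0.4119 × 0.016 = 0.006591 m/d (same in every zone)
Zone A: v = q/n = 0.006591/0.20 = 0.03296 m/d → t_A = 182/0.03296 = 5523 d
Zone B: v = q/n = 0.006591/0.31 = 0.02126 m/d → t_B = 578/0.02126 = 27190 d
Total t = 5523 + 27190 = 32710 d
   = 32710 / 365 = 89.6 yr

89.6 years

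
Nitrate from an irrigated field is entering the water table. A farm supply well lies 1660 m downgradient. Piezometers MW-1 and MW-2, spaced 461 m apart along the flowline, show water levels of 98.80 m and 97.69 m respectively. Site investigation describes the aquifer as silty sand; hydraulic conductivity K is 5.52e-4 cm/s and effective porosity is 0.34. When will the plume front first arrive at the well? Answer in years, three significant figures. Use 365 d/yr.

1350 years

Hydraulic gradient i = (98.80 − 97.69) / 461 = 1.11 / 461 = 0.002408
K = 5.52e-4 cm/s × 864 = 0.4769 m/d
Darcy flux q = K·i = 0.4769 × 0.002408 = 0.001148 m/d
Average linear velocity = 0.001148 / 0.34 = 0.003378 m/d
t = L / v = 1660 / 0.003378 = 491500 d
   = 491500 / 365 = 1350 yr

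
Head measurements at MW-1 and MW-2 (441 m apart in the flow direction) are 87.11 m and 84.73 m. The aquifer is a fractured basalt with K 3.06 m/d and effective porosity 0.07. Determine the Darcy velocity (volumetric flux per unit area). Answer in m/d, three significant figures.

Hydraulic gradient i = (87.11 − 84.73) / 441 = 2.38 / 441 = 0.005397
q = Ki = 3.06 × 0.005397 = 0.01651 m/d

0.0165 m/d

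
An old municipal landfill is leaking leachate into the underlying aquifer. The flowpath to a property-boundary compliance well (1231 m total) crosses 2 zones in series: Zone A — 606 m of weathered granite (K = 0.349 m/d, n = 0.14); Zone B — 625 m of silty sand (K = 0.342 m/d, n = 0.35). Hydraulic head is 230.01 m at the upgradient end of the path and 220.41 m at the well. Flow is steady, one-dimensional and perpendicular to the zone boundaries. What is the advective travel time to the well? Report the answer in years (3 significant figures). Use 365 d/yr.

Total head drop ΔH = 230.01 − 220.41 = 9.60 m
Steady 1-D flow in series ⇒ the Darcy flux q is identical in every zone and the zone head losses add (resistances L/K in series).
Σ(L/K) = 606/0.349 + 625/0.342 = 1736 + 1827 = 3564 d
q = ΔH / Σ(L/K) = 9.60 / 3564 = 0.002694 m/d (same in every zone)
Zone A: v = q/n = 0.002694/0.14 = 0.01924 m/d → t_A = 606/0.01924 = 31500 d
Zone B: v = q/n = 0.002694/0.35 = 0.007696 m/d → t_B = 625/0.007696 = 81210 d
Total t = 31500 + 81210 = 112700 d
   = 112700 / 365 = 309 yr

309 years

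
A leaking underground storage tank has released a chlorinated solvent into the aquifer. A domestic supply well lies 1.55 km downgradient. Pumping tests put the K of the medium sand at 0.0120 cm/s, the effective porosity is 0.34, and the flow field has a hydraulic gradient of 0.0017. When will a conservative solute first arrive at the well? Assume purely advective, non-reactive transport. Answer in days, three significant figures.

K = 0.0120 cm/s × 864 = 10.37 m/d
q = Ki = 10.37 × 0.0017 = 0.01763 m/d
Seepage velocity v = q / n = 0.01763 / 0.34 = 0.05184 m/d
L = 1.55 km = 1550 m
t = L / v = 1550 / 0.05184 = 29900 d

29900 days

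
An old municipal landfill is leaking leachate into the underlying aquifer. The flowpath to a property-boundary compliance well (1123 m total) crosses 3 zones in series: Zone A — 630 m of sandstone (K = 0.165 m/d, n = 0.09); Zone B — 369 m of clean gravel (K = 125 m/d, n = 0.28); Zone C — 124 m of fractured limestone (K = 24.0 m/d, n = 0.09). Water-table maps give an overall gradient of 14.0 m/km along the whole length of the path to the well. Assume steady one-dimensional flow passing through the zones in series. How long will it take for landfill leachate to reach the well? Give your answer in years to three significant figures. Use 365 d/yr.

114 years

For zones in series the flux q is common to all zones; the equivalent conductivity is the harmonic (thickness-weighted) mean, K_eq = L_total / Σ(L_j/K_j).
Σ(L/K) = 630/0.165 + 369/125 + 124/24.0 = 3818 + 2.952 + 5.167 = 3826 d
K_eq = L_total / Σ(L/K) = 1123 / 3826 = 0.2935 m/d
q = K_eq · i = 0.2935 × 0.014 = 0.004109 m/d (same in every zone)
Zone A: v = q/n = 0.004109/0.09 = 0.04565 m/d → t_A = 630/0.04565 = 13800 d
Zone B: v = q/n = 0.004109/0.28 = 0.01467 m/d → t_B = 369/0.01467 = 25150 d
Zone C: v = q/n = 0.004109/0.09 = 0.04565 m/d → t_C = 124/0.04565 = 2716 d
Total t = 13800 + 25150 + 2716 = 41660 d
   = 41660 / 365 = 114 yr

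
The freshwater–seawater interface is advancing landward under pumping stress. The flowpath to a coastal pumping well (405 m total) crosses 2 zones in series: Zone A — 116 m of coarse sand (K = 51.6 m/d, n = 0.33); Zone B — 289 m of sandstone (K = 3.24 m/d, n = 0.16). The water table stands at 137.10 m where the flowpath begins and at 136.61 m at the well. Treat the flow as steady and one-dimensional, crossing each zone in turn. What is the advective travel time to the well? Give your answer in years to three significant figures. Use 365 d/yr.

43.2 years

Total head drop ΔH = 137.10 − 136.61 = 0.49 m
Steady 1-D flow in series ⇒ the Darcy flux q is identical in every zone and the zone head losses add (resistances L/K in series).
Σ(L/K) = 116/51.6 + 289/3.24 = 2.248 + 89.20 = 91.45 d
q = ΔH / Σ(L/K) = 0.49 / 91.45 = 0.005358 m/d (same in every zone)
Zone A: v = q/n = 0.005358/0.33 = 0.01624 m/d → t_A = 116/0.01624 = 7144 d
Zone B: v = q/n = 0.005358/0.16 = 0.03349 m/d → t_B = 289/0.03349 = 8629 d
Total t = 7144 + 8629 = 15770 d
   = 15770 / 365 = 43.2 yr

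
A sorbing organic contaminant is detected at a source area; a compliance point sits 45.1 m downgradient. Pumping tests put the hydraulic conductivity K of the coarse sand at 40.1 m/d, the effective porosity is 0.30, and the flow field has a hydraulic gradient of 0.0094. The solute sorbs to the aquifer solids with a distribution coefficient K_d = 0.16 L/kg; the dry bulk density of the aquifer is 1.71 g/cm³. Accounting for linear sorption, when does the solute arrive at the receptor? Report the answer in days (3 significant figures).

Specific discharge q = 40.1 × 0.0094 = 0.3769 m/d
v_s = q/n_e = 0.3769/0.30 = 1.256 m/d
Retardation R = 1 + ρ_b·K_d/n = 1 + 1.71×0.16/0.30 = 1.912
Contaminant velocity v_c = v/R = 1.256/1.912 = 0.6571 m/d
t = L/v_c = 45.1/0.6571 = 68.63 d

68.6 days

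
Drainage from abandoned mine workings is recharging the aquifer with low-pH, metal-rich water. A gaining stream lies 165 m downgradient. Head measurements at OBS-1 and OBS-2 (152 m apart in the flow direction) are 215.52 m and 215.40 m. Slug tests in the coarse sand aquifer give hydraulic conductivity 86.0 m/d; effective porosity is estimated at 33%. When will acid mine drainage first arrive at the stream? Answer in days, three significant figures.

802 days

Hydraulic gradient i = (215.52 − 215.40) / 152 = 0.12 / 152 = 7.895e-4
q = Ki = 86.0 × 7.895e-4 = 0.06789 m/d
v_s = q/n_e = 0.06789/0.33 = 0.2057 m/d
t = L / v = 165 / 0.2057 = 802.0 d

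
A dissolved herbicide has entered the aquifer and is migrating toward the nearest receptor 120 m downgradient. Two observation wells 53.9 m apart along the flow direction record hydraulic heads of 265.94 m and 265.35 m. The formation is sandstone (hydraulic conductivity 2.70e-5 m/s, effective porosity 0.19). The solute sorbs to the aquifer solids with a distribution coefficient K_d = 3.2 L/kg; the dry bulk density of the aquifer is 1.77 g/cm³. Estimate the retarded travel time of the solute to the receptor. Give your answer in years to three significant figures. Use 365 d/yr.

75.4 years

Hydraulic gradient i = (265.94 − 265.35) / 53.9 = 0.59 / 53.9 = 0.01095
K = 2.70e-5 m/s × 86400 s/d = 2.333 m/d
Specific discharge q = 2.333 × 0.01095 = 0.02554 m/d
Average linear velocity = 0.02554 / 0.19 = 0.1344 m/d
Retardation R = 1 + ρ_b·K_d/n = 1 + 1.77×3.2/0.19 = 30.81
Contaminant velocity v_c = v/R = 0.1344/30.81 = 0.004362 m/d
t = L/v_c = 120/0.004362 = 27510 d
   = 27510/365 = 75.4 yr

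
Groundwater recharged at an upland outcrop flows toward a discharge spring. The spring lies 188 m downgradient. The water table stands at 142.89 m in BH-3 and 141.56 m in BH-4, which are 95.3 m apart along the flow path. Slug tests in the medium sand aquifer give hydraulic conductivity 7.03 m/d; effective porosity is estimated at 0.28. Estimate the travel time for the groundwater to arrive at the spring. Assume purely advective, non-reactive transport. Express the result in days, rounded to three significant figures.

Hydraulic gradient i = (142.89 − 141.56) / 95.3 = 1.33 / 95.3 = 0.01396
q = Ki = 7.03 × 0.01396 = 0.09811 m/d
Average linear velocity = 0.09811 / 0.28 = 0.3504 m/d
t = L / v = 188 / 0.3504 = 536.5 d

537 days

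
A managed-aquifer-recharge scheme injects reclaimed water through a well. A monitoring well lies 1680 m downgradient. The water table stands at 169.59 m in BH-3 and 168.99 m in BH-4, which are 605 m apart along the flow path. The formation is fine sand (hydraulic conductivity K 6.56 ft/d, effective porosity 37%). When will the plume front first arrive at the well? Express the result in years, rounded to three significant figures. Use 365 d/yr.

859 years

Hydraulic gradient i = (169.59 − 168.99) / 605 = 0.60 / 605 = 9.917e-4
K = 6.56 ft/d × 0.3048 = 1.999 m/d
Darcy flux q = K·i = 1.999 × 9.917e-4 = 0.001983 m/d
Average linear velocity = 0.001983 / 0.37 = 0.005359 m/d
t = L / v = 1680 / 0.005359 = 313500 d
   = 313500 / 365 = 859 yr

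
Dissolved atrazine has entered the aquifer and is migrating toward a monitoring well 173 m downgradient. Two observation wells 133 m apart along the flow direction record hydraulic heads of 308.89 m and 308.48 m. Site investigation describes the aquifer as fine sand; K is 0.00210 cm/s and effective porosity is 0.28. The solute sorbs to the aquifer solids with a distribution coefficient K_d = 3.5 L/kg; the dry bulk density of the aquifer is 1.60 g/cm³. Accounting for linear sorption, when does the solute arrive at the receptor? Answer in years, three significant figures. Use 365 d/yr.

Hydraulic gradient i = (308.89 − 308.48) / 133 = 0.41 / 133 = 0.003083
K = 0.00210 cm/s × 864 = 1.814 m/d
q = Ki = 1.814 × 0.003083 = 0.005593 m/d
v = Ki/n = 1.814·0.003083/0.28 = 0.01998 m/d
Retardation R = 1 + ρ_b·K_d/n = 1 + 1.60×3.5/0.28 = 21.00
Contaminant velocity v_c = v/R = 0.01998/21.00 = 9.512e-4 m/d
t = L/v_c = 173/9.512e-4 = 181900 d
   = 181900/365 = 498 yr

498 years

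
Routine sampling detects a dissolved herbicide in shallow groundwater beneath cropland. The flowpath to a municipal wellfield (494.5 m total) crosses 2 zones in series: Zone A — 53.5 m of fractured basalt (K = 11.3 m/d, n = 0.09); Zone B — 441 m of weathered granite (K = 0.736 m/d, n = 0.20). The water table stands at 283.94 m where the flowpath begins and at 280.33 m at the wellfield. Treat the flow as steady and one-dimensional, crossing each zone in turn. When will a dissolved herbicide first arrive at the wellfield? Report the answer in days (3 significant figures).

Total head drop ΔH = 283.94 − 280.33 = 3.61 m
Continuity: the same q passes through each zone, so ΔH = q·Σ(L_j/K_j) — the zones act as resistances in series.
Σ(L/K) = 53.5/11.3 + 441/0.736 = 4.735 + 599.2 = 603.9 d
q = ΔH / Σ(L/K) = 3.61 / 603.9 = 0.005978 m/d (same in every zone)
Zone A: v = q/n = 0.005978/0.09 = 0.06642 m/d → t_A = 53.5/0.06642 = 805.5 d
Zone B: v = q/n = 0.005978/0.20 = 0.02989 m/d → t_B = 441/0.02989 = 14760 d
Total t = 805.5 + 14760 = 15560 d

15600 days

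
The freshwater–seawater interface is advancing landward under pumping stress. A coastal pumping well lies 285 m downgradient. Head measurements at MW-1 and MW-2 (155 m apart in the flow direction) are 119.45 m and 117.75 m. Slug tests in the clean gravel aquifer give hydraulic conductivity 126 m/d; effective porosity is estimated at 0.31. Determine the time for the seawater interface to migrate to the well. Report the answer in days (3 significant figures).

63.9 days

Hydraulic gradient i = (119.45 − 117.75) / 155 = 1.70 / 155 = 0.01097
Darcy flux q = K·i = 126 × 0.01097 = 1.382 m/d
v = Ki/n = 126·0.01097/0.31 = 4.458 m/d
t = L / v = 285 / 4.458 = 63.93 d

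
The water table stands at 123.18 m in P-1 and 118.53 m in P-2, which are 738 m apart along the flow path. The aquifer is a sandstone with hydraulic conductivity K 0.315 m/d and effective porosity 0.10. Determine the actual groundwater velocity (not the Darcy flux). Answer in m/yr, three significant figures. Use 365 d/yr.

7.24 m/yr

Hydraulic gradient i = (123.18 − 118.53) / 738 = 4.65 / 738 = 0.006301
Darcy flux q = K·i = 0.315 × 0.006301 = 0.001985 m/d
v_s = q/n_e = 0.001985/0.10 = 0.01985 m/d
   = 0.01985 × 365 = 7.24 m/yr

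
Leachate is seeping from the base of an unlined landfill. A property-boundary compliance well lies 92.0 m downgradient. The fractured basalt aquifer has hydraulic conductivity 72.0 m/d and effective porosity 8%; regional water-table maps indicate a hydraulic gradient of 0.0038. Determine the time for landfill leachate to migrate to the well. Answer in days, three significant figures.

Darcy flux q = K·i = 72.0 × 0.0038 = 0.2736 m/d
Average linear velocity = 0.2736 / 0.08 = 3.420 m/d
t = L / v = 92.0 / 3.420 = 26.90 d

26.9 days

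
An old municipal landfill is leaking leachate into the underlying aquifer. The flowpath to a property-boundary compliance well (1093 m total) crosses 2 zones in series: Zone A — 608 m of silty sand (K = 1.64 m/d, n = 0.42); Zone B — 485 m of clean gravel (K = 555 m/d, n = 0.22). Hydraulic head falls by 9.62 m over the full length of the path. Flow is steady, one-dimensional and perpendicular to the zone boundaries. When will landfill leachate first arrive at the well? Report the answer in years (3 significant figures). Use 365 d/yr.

Steady 1-D flow in series ⇒ the Darcy flux q is identical in every zone and the zone head losses add (resistances L/K in series).
Σ(L/K) = 608/1.64 + 485/555 = 370.7 + 0.8739 = 371.6 d
q = ΔH / Σ(L/K) = 9.62 / 371.6 = 0.02589 m/d (same in every zone)
Zone A: v = q/n = 0.02589/0.42 = 0.06164 m/d → t_A = 608/0.06164 = 9864 d
Zone B: v = q/n = 0.02589/0.22 = 0.1177 m/d → t_B = 485/0.1177 = 4122 d
Total t = 9864 + 4122 = 13990 d
   = 13990 / 365 = 38.3 yr

38.3 years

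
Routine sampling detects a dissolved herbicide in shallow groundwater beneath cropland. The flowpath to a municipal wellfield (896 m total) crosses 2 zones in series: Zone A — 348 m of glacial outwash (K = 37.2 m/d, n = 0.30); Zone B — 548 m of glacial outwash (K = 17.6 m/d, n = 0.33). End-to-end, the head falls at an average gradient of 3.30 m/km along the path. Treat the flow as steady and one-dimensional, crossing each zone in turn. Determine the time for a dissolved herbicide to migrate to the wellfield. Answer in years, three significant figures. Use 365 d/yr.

10.7 years

Continuity: the same q passes through each zone, so ΔH = q·Σ(L_j/K_j) — the zones act as resistances in series.
Σ(L/K) = 348/37.2 + 548/17.6 = 9.355 + 31.14 = 40.49 d
K_eq = L_total / Σ(L/K) = 896 / 40.49 = 22.13 m/d
q = K_eq · i = 22.13 × 0.0033 = 0.07302 m/d (same in every zone)
Zone A: v = q/n = 0.07302/0.30 = 0.2434 m/d → t_A = 348/0.2434 = 1430 d
Zone B: v = q/n = 0.07302/0.33 = 0.2213 m/d → t_B = 548/0.2213 = 2476 d
Total t = 1430 + 2476 = 3906 d
   = 3906 / 365 = 10.7 yr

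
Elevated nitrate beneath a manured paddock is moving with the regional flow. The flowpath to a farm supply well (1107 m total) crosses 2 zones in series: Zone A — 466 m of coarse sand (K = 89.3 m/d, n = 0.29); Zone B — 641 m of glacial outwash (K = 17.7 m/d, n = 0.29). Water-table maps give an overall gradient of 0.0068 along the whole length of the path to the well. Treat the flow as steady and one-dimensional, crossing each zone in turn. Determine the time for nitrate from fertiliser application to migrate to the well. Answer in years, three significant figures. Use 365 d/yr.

4.84 years

Continuity: the same q passes through each zone, so ΔH = q·Σ(L_j/K_j) — the zones act as resistances in series.
Σ(L/K) = 466/89.3 + 641/17.7 = 5.218 + 36.21 = 41.43 d
K_eq = L_total / Σ(L/K) = 1107 / 41.43 = 26.72 m/d
q = K_eq · i = 26.72 × 0.0068 = 0.1817 m/d (same in every zone)
Zone A: v = q/n = 0.1817/0.29 = 0.6265 m/d → t_A = 466/0.6265 = 743.8 d
Zone B: v = q/n = 0.1817/0.29 = 0.6265 m/d → t_B = 641/0.6265 = 1023 d
Total t = 743.8 + 1023 = 1767 d
   = 1767 / 365 = 4.84 yr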